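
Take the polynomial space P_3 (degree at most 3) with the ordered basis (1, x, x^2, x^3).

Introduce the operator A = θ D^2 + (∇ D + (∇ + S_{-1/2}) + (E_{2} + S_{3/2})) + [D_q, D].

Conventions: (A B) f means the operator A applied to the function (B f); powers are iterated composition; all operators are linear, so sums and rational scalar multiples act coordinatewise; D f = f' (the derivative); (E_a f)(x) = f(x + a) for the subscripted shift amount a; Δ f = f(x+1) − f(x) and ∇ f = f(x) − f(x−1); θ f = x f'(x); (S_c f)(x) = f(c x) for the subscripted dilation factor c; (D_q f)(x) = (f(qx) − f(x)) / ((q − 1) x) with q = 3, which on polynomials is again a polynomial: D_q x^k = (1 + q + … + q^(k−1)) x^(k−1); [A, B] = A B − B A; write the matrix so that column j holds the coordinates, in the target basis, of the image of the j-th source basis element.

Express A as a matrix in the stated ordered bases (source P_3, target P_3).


image of 1: 3
image of x: 2x + 3
image of x^2: (7/2)x^2 + 6x + 3
image of x^3: (17/4)x^3 + 9x^2 + 7x + 6
each image's coordinates form column j of the matrix

the matrix is [[3, 3, 3, 6]; [0, 2, 6, 7]; [0, 0, 7/2, 9]; [0, 0, 0, 17/4]] (rows listed top to bottom)


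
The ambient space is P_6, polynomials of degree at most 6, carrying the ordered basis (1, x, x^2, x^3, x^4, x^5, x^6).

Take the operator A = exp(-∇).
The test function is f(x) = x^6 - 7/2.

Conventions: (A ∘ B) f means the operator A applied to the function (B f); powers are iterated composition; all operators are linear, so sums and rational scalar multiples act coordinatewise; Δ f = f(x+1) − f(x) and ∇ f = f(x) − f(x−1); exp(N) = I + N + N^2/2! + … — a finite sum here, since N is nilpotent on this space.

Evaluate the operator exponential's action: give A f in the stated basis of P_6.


g(x) = x^6 - 6x^5 + 30x^4 - 100x^3 + 225x^2 - 312x + 399/2

order-1 term: -6x^5 + 15x^4 - 20x^3 + 15x^2 - 6x + 1
order-2 term: 15x^4 - 60x^3 + 105x^2 - 90x + 31
order-3 term: -20x^3 + 90x^2 - 150x + 90
order-4 term: 15x^2 - 60x + 65
order-5 term: -6x + 15
order-6 term: 1
the series for exp(-∇) f terminates at order 6
exp(-∇) f = x^6 - 6x^5 + 30x^4 - 100x^3 + 225x^2 - 312x + 399/2


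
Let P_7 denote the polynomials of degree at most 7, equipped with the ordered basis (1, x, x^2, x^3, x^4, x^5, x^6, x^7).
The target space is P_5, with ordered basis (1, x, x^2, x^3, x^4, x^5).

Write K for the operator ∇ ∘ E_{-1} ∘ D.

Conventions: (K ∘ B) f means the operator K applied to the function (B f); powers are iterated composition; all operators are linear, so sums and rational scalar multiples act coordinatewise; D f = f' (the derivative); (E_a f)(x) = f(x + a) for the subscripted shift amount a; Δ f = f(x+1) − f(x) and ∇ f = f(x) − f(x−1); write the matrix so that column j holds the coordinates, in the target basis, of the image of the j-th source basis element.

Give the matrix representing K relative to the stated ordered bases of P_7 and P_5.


the matrix is [[0, 0, 2, -9, 28, -75, 186, -441]; [0, 0, 0, 6, -36, 140, -450, 1302]; [0, 0, 0, 0, 12, -90, 420, -1575]; [0, 0, 0, 0, 0, 20, -180, 980]; [0, 0, 0, 0, 0, 0, 30, -315]; [0, 0, 0, 0, 0, 0, 0, 42]] (rows listed top to bottom)

image of 1: 0
image of x: 0
image of x^2: 2
image of x^3: 6x - 9
image of x^4: 12x^2 - 36x + 28
image of x^5: 20x^3 - 90x^2 + 140x - 75
image of x^6: 30x^4 - 180x^3 + 420x^2 - 450x + 186
image of x^7: 42x^5 - 315x^4 + 980x^3 - 1575x^2 + 1302x - 441
each image's coordinates form column j of the matrix


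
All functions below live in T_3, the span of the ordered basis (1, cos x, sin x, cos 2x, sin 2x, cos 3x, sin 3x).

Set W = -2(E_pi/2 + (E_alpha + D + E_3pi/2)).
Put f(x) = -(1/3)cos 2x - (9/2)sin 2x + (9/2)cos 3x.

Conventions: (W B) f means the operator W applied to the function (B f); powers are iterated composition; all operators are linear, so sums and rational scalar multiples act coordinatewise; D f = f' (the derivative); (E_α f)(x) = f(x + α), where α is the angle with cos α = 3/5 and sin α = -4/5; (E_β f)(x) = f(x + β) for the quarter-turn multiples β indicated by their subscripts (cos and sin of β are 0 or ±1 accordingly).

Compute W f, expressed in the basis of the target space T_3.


the result is g(x) = (196/25)cos 2x - (1591/75)sin 2x + (1053/125)cos 3x + (2979/125)sin 3x

E_pi/2 f = (1/3)cos 2x + (9/2)sin 2x + (9/2)sin 3x
E_alpha f = (331/75)cos 2x + (47/50)sin 2x - (1053/250)cos 3x + (198/125)sin 3x
D f = -9cos 2x + (2/3)sin 2x - (27/2)sin 3x
E_3pi/2 f = (1/3)cos 2x + (9/2)sin 2x - (9/2)sin 3x
(E_alpha + D + E_3pi/2) f = -(319/75)cos 2x + (458/75)sin 2x - (1053/250)cos 3x - (2052/125)sin 3x
(E_pi/2 + (E_alpha + D + E_3pi/2)) f = -(98/25)cos 2x + (1591/150)sin 2x - (1053/250)cos 3x - (2979/250)sin 3x
(-2(E_pi/2 + (E_alpha + D + E_3pi/2))) f = (196/25)cos 2x - (1591/75)sin 2x + (1053/125)cos 3x + (2979/125)sin 3x


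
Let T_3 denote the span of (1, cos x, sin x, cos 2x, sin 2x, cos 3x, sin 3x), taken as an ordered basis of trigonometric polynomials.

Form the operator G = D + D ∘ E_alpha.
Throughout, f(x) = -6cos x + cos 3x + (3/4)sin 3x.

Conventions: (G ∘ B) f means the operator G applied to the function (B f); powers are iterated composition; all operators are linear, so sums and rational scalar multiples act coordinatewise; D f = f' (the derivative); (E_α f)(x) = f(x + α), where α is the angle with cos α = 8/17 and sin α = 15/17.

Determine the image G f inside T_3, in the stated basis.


the image equals g(x) = (90/17)cos x + (150/17)sin x + (6165/19652)cos 3x + (4155/19652)sin 3x

D f = 6sin x + (9/4)cos 3x - 3sin 3x
E_alpha f = -(48/17)cos x + (90/17)sin x - (21037/19652)cos 3x - (3171/4913)sin 3x
D E_alpha f = (90/17)cos x + (48/17)sin x - (9513/4913)cos 3x + (63111/19652)sin 3x
(D + D ∘ E_alpha) f = (90/17)cos x + (150/17)sin x + (6165/19652)cos 3x + (4155/19652)sin 3x


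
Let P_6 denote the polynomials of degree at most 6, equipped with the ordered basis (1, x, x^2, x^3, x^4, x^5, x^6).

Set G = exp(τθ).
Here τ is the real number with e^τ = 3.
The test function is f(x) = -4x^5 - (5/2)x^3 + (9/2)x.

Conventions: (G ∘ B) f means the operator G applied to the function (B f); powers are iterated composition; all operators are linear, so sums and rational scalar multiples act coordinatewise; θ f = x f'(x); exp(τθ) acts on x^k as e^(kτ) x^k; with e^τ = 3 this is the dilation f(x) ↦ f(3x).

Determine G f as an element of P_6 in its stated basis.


exp(τθ) x^k = e^(kτ) x^k; with e^τ = 3 this sends x^k to 3^k x^k
x ↦ 3 x
x^3 ↦ 27 x^3
x^5 ↦ 243 x^5
applying this coordinatewise to f: exp(τθ) f = -972x^5 - (135/2)x^3 + (27/2)x

the result is g(x) = -972x^5 - (135/2)x^3 + (27/2)x


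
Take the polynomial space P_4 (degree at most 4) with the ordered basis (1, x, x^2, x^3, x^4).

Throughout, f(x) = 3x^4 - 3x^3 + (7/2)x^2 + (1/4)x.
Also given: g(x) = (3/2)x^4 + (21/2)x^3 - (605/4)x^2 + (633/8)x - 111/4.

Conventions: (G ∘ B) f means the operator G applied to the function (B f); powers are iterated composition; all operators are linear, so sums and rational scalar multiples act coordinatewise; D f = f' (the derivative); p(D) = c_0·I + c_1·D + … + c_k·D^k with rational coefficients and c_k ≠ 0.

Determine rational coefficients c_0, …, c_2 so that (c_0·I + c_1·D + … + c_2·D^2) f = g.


p(D) = (1/2)·I + D − 4·D^2, i.e. c_0 = 1/2, c_1 = 1, c_2 = -4

D^0 f = 3x^4 - 3x^3 + (7/2)x^2 + (1/4)x
D^1 f = 12x^3 - 9x^2 + 7x + 1/4
D^2 f = 36x^2 - 18x + 7
matching coefficients of g against c_0 f + c_1 Df + … from the top degree down determines the c_i
solution: c_0 = 1/2, c_1 = 1, c_2 = -4


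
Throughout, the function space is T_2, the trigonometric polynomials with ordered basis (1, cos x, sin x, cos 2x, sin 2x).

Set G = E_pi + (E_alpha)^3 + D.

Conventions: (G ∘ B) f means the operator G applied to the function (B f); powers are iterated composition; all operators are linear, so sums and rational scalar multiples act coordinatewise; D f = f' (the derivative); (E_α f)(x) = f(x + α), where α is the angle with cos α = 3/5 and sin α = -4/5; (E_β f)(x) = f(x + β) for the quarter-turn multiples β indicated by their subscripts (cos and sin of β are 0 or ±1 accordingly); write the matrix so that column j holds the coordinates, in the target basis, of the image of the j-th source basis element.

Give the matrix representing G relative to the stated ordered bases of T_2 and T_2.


the matrix is [[2, 0, 0, 0, 0]; [0, -242/125, 81/125, 0, 0]; [0, -81/125, -242/125, 0, 0]; [0, 0, 0, 27378/15625, 41546/15625]; [0, 0, 0, -41546/15625, 27378/15625]] (rows listed top to bottom)

image of 1: 2
image of cos x: -(242/125)cos x - (81/125)sin x
image of sin x: (81/125)cos x - (242/125)sin x
image of cos 2x: (27378/15625)cos 2x - (41546/15625)sin 2x
image of sin 2x: (41546/15625)cos 2x + (27378/15625)sin 2x
each image's coordinates form column j of the matrix


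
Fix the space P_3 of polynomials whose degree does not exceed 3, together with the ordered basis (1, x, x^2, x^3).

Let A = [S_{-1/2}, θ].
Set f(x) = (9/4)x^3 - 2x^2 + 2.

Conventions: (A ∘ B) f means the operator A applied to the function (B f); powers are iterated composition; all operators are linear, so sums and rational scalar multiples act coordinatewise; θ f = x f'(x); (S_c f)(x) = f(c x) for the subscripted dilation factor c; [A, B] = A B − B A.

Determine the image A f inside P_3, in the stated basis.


θ f = (27/4)x^3 - 4x^2
S_{-1/2} θ f = -(27/32)x^3 - x^2
S_{-1/2} f = -(9/32)x^3 - (1/2)x^2 + 2
θ S_{-1/2} f = -(27/32)x^3 - x^2
[S_{-1/2}, θ] f = 0

g(x) = 0


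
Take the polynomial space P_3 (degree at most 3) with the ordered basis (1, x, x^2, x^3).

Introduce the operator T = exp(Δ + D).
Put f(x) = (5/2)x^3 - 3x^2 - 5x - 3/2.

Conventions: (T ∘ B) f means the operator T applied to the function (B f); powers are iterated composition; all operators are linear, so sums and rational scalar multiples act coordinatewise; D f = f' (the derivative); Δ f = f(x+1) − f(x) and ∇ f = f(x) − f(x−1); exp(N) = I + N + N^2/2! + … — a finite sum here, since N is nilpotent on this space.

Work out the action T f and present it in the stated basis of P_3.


the result is g(x) = (5/2)x^3 + 12x^2 + (41/2)x + 11

order-1 term: 15x^2 - (9/2)x - 21/2
order-2 term: 30x + 3
order-3 term: 20
the series for exp(Δ + D) f terminates at order 3
exp(Δ + D) f = (5/2)x^3 + 12x^2 + (41/2)x + 11


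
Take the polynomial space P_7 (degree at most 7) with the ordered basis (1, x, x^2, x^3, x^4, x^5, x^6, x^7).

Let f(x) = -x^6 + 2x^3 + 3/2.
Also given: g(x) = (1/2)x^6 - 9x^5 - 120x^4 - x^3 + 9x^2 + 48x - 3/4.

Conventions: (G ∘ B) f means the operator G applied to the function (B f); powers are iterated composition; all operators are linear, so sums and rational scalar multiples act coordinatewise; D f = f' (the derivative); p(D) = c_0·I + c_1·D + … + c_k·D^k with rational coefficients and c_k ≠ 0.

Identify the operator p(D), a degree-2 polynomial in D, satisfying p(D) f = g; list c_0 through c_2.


c_0 = -1/2, c_1 = 3/2, c_2 = 4

D^0 f = -x^6 + 2x^3 + 3/2
D^1 f = -6x^5 + 6x^2
D^2 f = -30x^4 + 12x
matching coefficients of g against c_0 f + c_1 Df + … from the top degree down determines the c_i
solution: c_0 = -1/2, c_1 = 3/2, c_2 = 4


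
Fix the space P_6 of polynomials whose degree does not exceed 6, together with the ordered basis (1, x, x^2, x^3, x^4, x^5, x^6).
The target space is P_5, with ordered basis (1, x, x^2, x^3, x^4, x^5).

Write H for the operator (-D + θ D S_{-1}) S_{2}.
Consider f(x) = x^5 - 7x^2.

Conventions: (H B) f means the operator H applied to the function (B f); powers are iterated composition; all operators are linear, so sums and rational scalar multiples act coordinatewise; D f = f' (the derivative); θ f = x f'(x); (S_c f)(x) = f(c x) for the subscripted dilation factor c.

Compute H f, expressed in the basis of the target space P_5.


S_{2} f = 32x^5 - 28x^2
D S_{2} f = 160x^4 - 56x
(-D) S_{2} f = -160x^4 + 56x
S_{-1} S_{2} f = -32x^5 - 28x^2
D S_{-1} S_{2} f = -160x^4 - 56x
θ D S_{-1} S_{2} f = -640x^4 - 56x
(-D + θ D S_{-1}) S_{2} f = -800x^4

g(x) = -800x^4


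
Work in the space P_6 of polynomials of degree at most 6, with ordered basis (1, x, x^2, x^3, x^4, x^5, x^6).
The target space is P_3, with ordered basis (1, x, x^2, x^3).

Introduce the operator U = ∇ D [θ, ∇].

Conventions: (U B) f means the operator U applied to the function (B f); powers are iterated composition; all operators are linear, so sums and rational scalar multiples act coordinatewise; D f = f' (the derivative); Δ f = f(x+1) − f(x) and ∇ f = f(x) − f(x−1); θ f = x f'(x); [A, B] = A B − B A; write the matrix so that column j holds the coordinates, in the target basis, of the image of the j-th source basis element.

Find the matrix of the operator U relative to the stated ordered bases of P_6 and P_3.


image of 1: 0
image of x: 0
image of x^2: 0
image of x^3: -6
image of x^4: -24x + 36
image of x^5: -60x^2 + 180x - 140
image of x^6: -120x^3 + 540x^2 - 840x + 450
each image's coordinates form column j of the matrix

the matrix is [[0, 0, 0, -6, 36, -140, 450]; [0, 0, 0, 0, -24, 180, -840]; [0, 0, 0, 0, 0, -60, 540]; [0, 0, 0, 0, 0, 0, -120]] (rows listed top to bottom)


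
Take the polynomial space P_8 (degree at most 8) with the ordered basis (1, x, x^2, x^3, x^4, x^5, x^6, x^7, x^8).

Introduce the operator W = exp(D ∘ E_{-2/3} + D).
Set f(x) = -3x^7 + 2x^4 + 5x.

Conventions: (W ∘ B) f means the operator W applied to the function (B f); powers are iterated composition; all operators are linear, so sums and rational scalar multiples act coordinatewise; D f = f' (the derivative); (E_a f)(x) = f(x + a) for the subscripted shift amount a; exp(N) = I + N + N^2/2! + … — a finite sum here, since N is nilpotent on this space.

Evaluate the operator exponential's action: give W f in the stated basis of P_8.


g(x) = -3x^7 - 42x^6 - 168x^5 - 138x^4 + (1264/9)x^3 - (1616/9)x^2 - (5177/27)x + 25022/243

order-1 term: -42x^6 + 84x^5 - 140x^4 + (1264/9)x^3 - (704/9)x^2 + (736/27)x + 1406/243
order-2 term: -252x^5 + 840x^4 - 1680x^3 + (5744/3)x^2 - 1184x + 8480/27
order-3 term: -840x^4 + 3360x^3 - 6720x^2 + 6784x - 25216/9
order-4 term: -1680x^3 + 6720x^2 - 11200x + 63008/9
order-5 term: -2016x^2 + 6720x - 6720
order-6 term: -1344x + 2688
order-7 term: -384
the series for exp(D ∘ E_{-2/3} + D) f terminates at order 7
exp(D ∘ E_{-2/3} + D) f = -3x^7 - 42x^6 - 168x^5 - 138x^4 + (1264/9)x^3 - (1616/9)x^2 - (5177/27)x + 25022/243


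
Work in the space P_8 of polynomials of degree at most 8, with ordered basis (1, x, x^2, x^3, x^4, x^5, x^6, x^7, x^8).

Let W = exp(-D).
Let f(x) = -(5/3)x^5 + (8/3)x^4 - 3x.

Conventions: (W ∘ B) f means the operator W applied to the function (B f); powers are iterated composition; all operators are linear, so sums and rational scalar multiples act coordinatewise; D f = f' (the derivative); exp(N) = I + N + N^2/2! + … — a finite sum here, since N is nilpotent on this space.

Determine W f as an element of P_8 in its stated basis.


g(x) = -(5/3)x^5 + 11x^4 - (82/3)x^3 + (98/3)x^2 - 22x + 22/3

order-1 term: (25/3)x^4 - (32/3)x^3 + 3
order-2 term: -(50/3)x^3 + 16x^2
order-3 term: (50/3)x^2 - (32/3)x
order-4 term: -(25/3)x + 8/3
order-5 term: 5/3
the series for exp(-D) f terminates at order 5
exp(-D) f = -(5/3)x^5 + 11x^4 - (82/3)x^3 + (98/3)x^2 - 22x + 22/3


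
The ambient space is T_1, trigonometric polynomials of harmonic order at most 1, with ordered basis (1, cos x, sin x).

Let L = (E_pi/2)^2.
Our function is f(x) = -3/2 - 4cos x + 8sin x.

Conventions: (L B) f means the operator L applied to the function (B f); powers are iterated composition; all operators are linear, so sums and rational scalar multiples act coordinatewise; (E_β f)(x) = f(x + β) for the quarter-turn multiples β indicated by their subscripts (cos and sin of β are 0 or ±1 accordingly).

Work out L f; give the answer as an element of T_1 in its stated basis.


the result is g(x) = -3/2 + 4cos x - 8sin x

E_pi/2 f = -3/2 + 8cos x + 4sin x
E_pi/2 E_pi/2 f = -3/2 + 4cos x - 8sin x


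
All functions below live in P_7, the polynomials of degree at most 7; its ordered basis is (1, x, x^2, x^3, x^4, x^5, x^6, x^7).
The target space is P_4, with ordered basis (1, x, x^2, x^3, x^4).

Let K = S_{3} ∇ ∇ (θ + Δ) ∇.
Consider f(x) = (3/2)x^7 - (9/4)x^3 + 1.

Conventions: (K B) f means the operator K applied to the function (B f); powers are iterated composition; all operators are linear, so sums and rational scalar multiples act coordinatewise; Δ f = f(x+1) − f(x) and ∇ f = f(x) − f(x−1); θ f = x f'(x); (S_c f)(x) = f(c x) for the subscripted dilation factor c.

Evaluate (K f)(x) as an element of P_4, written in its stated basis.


the result is g(x) = 153090x^4 - 255150x^3 + 192780x^2 - 69930x + 10095

∇ f = (21/2)x^6 - (63/2)x^5 + (105/2)x^4 - (105/2)x^3 + (99/4)x^2 - (15/4)x - 3/4
θ ∇ f = 63x^6 - (315/2)x^5 + 210x^4 - (315/2)x^3 + (99/2)x^2 - (15/4)x
Δ ∇ f = 63x^5 + 105x^3 + (15/2)x
(θ + Δ) ∇ f = 63x^6 - (189/2)x^5 + 210x^4 - (105/2)x^3 + (99/2)x^2 + (15/4)x
∇ (θ + Δ) ∇ f = 378x^5 - (2835/2)x^4 + 3045x^3 - (6615/2)x^2 + 1947x - 1863/4
∇ ∇ (θ + Δ) ∇ f = 1890x^4 - 9450x^3 + 21420x^2 - 23310x + 10095
S_{3} (∇ ∇ (θ + Δ) ∇) f = 153090x^4 - 255150x^3 + 192780x^2 - 69930x + 10095


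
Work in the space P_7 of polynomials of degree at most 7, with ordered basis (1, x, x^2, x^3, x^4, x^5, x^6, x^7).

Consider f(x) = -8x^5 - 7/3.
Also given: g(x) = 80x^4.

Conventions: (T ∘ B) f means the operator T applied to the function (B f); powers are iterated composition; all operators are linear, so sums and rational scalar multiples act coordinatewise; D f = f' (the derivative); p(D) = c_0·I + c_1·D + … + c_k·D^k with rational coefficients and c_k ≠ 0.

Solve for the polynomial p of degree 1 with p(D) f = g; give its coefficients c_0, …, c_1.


D^0 f = -8x^5 - 7/3
D^1 f = -40x^4
matching coefficients of g against c_0 f + c_1 Df + … from the top degree down determines the c_i
solution: c_0 = 0, c_1 = -2

p(D) = -2·D, i.e. c_0 = 0, c_1 = -2


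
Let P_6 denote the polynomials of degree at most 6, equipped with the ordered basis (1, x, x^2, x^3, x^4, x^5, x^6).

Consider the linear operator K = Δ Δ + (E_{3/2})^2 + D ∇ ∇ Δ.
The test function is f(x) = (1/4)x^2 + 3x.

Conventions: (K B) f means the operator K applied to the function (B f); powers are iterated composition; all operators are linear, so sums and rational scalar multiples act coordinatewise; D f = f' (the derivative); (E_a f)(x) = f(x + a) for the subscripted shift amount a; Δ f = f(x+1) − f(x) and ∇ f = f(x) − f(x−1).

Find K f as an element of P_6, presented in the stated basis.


g(x) = (1/4)x^2 + (9/2)x + 47/4

Δ f = (1/2)x + 13/4
Δ Δ f = 1/2
E_{3/2} f = (1/4)x^2 + (15/4)x + 81/16
E_{3/2} E_{3/2} f = (1/4)x^2 + (9/2)x + 45/4
Δ f = (1/2)x + 13/4
∇ Δ f = 1/2
∇ ∇ Δ f = 0
D ∇ ∇ Δ f = 0
(Δ Δ + (E_{3/2})^2 + D ∇ ∇ Δ) f = (1/4)x^2 + (9/2)x + 47/4


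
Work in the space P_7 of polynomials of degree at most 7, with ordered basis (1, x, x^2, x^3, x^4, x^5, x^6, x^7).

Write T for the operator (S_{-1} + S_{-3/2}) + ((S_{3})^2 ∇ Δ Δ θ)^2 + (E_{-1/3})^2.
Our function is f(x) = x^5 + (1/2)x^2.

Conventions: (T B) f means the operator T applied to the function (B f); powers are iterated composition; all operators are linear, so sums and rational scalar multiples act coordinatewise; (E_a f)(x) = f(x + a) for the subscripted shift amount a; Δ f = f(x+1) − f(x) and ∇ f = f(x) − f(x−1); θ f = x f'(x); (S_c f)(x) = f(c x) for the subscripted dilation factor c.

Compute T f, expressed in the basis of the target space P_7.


the result is g(x) = -(243/32)x^5 - (10/3)x^4 + (40/9)x^3 - (181/216)x^2 + (26/81)x + 22/243

S_{-1} f = -x^5 + (1/2)x^2
S_{-3/2} f = -(243/32)x^5 + (9/8)x^2
(S_{-1} + S_{-3/2}) f = -(275/32)x^5 + (13/8)x^2
θ f = 5x^5 + x^2
Δ θ f = 25x^4 + 50x^3 + 50x^2 + 27x + 6
Δ (Δ θ) f = 100x^3 + 300x^2 + 350x + 152
∇ Δ (Δ θ) f = 300x^2 + 300x + 150
S_{3} (∇ Δ) (Δ θ) f = 2700x^2 + 900x + 150
S_{3} S_{3} (∇ Δ) (Δ θ) f = 24300x^2 + 2700x + 150
θ ((S_{3})^2 ∇ Δ Δ θ) f = 48600x^2 + 2700x
Δ θ ((S_{3})^2 ∇ Δ Δ θ) f = 97200x + 51300
Δ (Δ θ) ((S_{3})^2 ∇ Δ Δ θ) f = 97200
∇ Δ (Δ θ) ((S_{3})^2 ∇ Δ Δ θ) f = 0
S_{3} (∇ Δ) (Δ θ) ((S_{3})^2 ∇ Δ Δ θ) f = 0
S_{3} S_{3} (∇ Δ) (Δ θ) ((S_{3})^2 ∇ Δ Δ θ) f = 0
E_{-1/3} f = x^5 - (5/3)x^4 + (10/9)x^3 + (7/54)x^2 - (22/81)x + 25/486
E_{-1/3} E_{-1/3} f = x^5 - (10/3)x^4 + (40/9)x^3 - (133/54)x^2 + (26/81)x + 22/243
((S_{-1} + S_{-3/2}) + ((S_{3})^2 ∇ Δ Δ θ)^2 + (E_{-1/3})^2) f = -(243/32)x^5 - (10/3)x^4 + (40/9)x^3 - (181/216)x^2 + (26/81)x + 22/243


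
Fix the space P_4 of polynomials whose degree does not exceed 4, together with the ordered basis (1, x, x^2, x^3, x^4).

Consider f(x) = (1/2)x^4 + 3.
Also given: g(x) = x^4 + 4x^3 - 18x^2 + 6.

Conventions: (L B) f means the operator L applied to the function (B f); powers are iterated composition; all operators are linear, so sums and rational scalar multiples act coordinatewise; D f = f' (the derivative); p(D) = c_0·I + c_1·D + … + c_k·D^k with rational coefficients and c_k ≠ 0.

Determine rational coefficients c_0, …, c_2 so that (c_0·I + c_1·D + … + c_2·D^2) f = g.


D^0 f = (1/2)x^4 + 3
D^1 f = 2x^3
D^2 f = 6x^2
matching coefficients of g against c_0 f + c_1 Df + … from the top degree down determines the c_i
solution: c_0 = 2, c_1 = 2, c_2 = -3

p(D) = 2·I + 2·D − 3·D^2, i.e. c_0 = 2, c_1 = 2, c_2 = -3


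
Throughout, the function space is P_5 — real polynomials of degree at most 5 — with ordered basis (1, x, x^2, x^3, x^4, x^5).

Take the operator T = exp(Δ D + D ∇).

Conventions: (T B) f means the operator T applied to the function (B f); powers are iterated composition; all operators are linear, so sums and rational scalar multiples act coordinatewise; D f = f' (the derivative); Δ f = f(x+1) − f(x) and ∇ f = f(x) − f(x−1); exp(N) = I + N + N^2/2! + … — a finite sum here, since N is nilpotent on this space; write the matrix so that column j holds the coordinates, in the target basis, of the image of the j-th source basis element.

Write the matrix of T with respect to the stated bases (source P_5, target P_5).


image of 1: 1
image of x: x
image of x^2: x^2 + 4
image of x^3: x^3 + 12x
image of x^4: x^4 + 24x^2 + 56
image of x^5: x^5 + 40x^3 + 280x
each image's coordinates form column j of the matrix

the matrix is [[1, 0, 4, 0, 56, 0]; [0, 1, 0, 12, 0, 280]; [0, 0, 1, 0, 24, 0]; [0, 0, 0, 1, 0, 40]; [0, 0, 0, 0, 1, 0]; [0, 0, 0, 0, 0, 1]] (rows listed top to bottom)


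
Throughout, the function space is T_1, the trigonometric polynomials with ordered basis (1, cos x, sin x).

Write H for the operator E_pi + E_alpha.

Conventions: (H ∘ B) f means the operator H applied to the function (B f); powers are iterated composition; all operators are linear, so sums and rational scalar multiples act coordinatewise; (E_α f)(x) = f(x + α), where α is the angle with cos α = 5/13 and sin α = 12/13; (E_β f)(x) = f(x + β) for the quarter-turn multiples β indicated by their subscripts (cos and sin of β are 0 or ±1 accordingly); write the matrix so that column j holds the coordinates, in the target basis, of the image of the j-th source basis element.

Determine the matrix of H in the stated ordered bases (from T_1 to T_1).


image of 1: 2
image of cos x: -(8/13)cos x - (12/13)sin x
image of sin x: (12/13)cos x - (8/13)sin x
each image's coordinates form column j of the matrix

the matrix is [[2, 0, 0]; [0, -8/13, 12/13]; [0, -12/13, -8/13]] (rows listed top to bottom)


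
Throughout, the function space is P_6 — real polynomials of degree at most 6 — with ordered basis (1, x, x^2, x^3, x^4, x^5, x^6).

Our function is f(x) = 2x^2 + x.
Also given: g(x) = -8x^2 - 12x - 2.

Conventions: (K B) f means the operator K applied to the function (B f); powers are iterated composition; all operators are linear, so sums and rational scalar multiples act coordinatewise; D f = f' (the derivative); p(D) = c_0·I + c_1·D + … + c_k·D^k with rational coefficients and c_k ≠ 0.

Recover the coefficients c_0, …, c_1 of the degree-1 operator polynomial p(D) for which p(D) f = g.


D^0 f = 2x^2 + x
D^1 f = 4x + 1
matching coefficients of g against c_0 f + c_1 Df + … from the top degree down determines the c_i
solution: c_0 = -4, c_1 = -2

c_0 = -4, c_1 = -2


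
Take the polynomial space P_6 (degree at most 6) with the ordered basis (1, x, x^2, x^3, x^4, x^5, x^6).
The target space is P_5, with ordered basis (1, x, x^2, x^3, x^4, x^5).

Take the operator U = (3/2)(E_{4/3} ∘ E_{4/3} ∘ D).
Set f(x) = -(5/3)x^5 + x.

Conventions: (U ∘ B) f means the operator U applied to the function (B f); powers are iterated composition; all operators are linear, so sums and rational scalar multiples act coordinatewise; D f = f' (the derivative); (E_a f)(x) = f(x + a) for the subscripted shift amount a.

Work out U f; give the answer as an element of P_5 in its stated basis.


the result is g(x) = -(25/2)x^4 - (400/3)x^3 - (1600/3)x^2 - (25600/27)x - 102157/162

D f = -(25/3)x^4 + 1
E_{4/3} D f = -(25/3)x^4 - (400/9)x^3 - (800/9)x^2 - (6400/81)x - 6157/243
E_{4/3} (E_{4/3} ∘ D) f = -(25/3)x^4 - (800/9)x^3 - (3200/9)x^2 - (51200/81)x - 102157/243
((3/2)(E_{4/3} ∘ E_{4/3} ∘ D)) f = -(25/2)x^4 - (400/3)x^3 - (1600/3)x^2 - (25600/27)x - 102157/162


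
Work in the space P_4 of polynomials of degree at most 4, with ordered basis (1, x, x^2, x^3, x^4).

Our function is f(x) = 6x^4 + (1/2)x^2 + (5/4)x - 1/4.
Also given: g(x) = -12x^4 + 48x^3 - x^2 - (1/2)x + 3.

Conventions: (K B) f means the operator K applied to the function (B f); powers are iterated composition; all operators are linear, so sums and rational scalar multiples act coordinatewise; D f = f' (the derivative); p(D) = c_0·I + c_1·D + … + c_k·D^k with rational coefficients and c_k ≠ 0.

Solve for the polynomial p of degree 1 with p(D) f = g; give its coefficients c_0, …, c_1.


p(D) = -2·I + 2·D, i.e. c_0 = -2, c_1 = 2

D^0 f = 6x^4 + (1/2)x^2 + (5/4)x - 1/4
D^1 f = 24x^3 + x + 5/4
matching coefficients of g against c_0 f + c_1 Df + … from the top degree down determines the c_i
solution: c_0 = -2, c_1 = 2


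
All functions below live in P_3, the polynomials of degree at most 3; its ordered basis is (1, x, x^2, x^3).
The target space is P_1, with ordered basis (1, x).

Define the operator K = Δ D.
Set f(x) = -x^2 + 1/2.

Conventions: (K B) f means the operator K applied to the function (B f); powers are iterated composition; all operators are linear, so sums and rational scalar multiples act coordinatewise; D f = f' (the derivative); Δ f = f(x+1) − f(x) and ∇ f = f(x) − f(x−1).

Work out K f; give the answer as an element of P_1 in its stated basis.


D f = -2x
Δ D f = -2

g(x) = -2


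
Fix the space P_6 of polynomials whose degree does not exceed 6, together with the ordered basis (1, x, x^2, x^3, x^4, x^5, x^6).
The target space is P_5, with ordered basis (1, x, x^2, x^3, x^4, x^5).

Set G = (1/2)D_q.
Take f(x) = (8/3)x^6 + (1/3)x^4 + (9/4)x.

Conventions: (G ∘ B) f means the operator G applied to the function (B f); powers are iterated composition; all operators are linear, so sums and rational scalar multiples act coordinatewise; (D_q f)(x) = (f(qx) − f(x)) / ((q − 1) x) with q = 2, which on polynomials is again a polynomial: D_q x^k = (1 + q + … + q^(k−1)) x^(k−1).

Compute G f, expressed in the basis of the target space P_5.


g(x) = 84x^5 + (5/2)x^3 + 9/8

D_q f = 168x^5 + 5x^3 + 9/4
((1/2)D_q) f = 84x^5 + (5/2)x^3 + 9/8


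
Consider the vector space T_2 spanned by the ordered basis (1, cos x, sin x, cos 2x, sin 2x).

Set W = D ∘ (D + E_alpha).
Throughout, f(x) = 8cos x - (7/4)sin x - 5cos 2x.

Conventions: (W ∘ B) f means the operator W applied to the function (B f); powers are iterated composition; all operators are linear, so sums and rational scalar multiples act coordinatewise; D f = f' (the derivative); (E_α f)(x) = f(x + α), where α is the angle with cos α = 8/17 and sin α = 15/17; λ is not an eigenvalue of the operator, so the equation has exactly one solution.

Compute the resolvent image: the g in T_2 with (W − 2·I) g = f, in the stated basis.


write g with unknown coordinates in the stated basis and equate coefficients in (W − 2·I) g = f
solving from the highest basis element down gives g = -(257/130)cos x + (359/520)sin x + (1107/1732)cos 2x + (161/1732)sin 2x
check: W g = (263/65)cos x - (24/65)sin x - (3223/866)cos 2x + (161/866)sin 2x
so W g − 2·g = 8cos x - (7/4)sin x - 5cos 2x = f ✓

g(x) = -(257/130)cos x + (359/520)sin x + (1107/1732)cos 2x + (161/1732)sin 2x


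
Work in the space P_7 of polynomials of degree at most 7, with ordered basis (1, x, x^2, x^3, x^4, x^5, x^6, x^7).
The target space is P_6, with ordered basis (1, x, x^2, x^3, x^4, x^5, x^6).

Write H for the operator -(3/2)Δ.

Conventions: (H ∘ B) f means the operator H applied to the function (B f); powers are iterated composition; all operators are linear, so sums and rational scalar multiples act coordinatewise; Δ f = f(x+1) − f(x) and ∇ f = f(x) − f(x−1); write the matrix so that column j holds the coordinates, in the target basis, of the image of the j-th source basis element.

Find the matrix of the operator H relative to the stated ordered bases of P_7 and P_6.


the matrix is [[0, -3/2, -3/2, -3/2, -3/2, -3/2, -3/2, -3/2]; [0, 0, -3, -9/2, -6, -15/2, -9, -21/2]; [0, 0, 0, -9/2, -9, -15, -45/2, -63/2]; [0, 0, 0, 0, -6, -15, -30, -105/2]; [0, 0, 0, 0, 0, -15/2, -45/2, -105/2]; [0, 0, 0, 0, 0, 0, -9, -63/2]; [0, 0, 0, 0, 0, 0, 0, -21/2]] (rows listed top to bottom)

image of 1: 0
image of x: -3/2
image of x^2: -3x - 3/2
image of x^3: -(9/2)x^2 - (9/2)x - 3/2
image of x^4: -6x^3 - 9x^2 - 6x - 3/2
image of x^5: -(15/2)x^4 - 15x^3 - 15x^2 - (15/2)x - 3/2
image of x^6: -9x^5 - (45/2)x^4 - 30x^3 - (45/2)x^2 - 9x - 3/2
image of x^7: -(21/2)x^6 - (63/2)x^5 - (105/2)x^4 - (105/2)x^3 - (63/2)x^2 - (21/2)x - 3/2
each image's coordinates form column j of the matrix


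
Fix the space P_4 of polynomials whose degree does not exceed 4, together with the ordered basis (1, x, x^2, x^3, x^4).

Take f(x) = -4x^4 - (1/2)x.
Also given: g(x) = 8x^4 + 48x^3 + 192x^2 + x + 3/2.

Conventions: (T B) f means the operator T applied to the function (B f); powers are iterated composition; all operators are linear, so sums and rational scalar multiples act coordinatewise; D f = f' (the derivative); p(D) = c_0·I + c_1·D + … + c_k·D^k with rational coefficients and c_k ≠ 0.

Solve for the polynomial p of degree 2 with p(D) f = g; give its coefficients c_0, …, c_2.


D^0 f = -4x^4 - (1/2)x
D^1 f = -16x^3 - 1/2
D^2 f = -48x^2
matching coefficients of g against c_0 f + c_1 Df + … from the top degree down determines the c_i
solution: c_0 = -2, c_1 = -3, c_2 = -4

c_0 = -2, c_1 = -3, c_2 = -4


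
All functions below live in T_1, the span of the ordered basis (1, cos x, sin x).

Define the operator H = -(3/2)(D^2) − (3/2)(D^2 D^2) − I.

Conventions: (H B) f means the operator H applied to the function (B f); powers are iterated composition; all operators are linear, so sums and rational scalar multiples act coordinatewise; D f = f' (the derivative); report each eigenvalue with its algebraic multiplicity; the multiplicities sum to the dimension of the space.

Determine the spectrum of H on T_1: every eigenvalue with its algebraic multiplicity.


image of 1: -1
image of cos x: -cos x
image of sin x: -sin x
the matrix is diagonal; its diagonal is (-1, -1, -1)
for a triangular matrix the eigenvalues are the diagonal entries, with algebraic multiplicity their repetition count

λ = -1 (multiplicity 3)


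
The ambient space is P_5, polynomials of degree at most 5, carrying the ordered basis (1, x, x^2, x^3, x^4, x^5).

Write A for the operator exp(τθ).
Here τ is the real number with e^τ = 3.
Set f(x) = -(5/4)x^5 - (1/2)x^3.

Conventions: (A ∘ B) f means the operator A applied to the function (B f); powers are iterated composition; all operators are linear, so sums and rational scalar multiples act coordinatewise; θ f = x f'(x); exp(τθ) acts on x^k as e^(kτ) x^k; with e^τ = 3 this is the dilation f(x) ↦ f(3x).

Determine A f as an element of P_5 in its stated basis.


g(x) = -(1215/4)x^5 - (27/2)x^3

exp(τθ) x^k = e^(kτ) x^k; with e^τ = 3 this sends x^k to 3^k x^k
x^3 ↦ 27 x^3
x^5 ↦ 243 x^5
applying this coordinatewise to f: exp(τθ) f = -(1215/4)x^5 - (27/2)x^3


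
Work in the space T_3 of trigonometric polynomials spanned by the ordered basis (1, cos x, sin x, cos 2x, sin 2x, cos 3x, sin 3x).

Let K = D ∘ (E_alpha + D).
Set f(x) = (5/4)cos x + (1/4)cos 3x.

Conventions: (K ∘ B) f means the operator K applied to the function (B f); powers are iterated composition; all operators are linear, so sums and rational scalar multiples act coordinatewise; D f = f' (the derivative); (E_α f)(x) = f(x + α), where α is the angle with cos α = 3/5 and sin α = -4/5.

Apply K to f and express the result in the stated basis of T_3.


E_alpha f = (3/4)cos x + sin x - (117/500)cos 3x + (11/125)sin 3x
D f = -(5/4)sin x - (3/4)sin 3x
(E_alpha + D) f = (3/4)cos x - (1/4)sin x - (117/500)cos 3x - (331/500)sin 3x
D (E_alpha + D) f = -(1/4)cos x - (3/4)sin x - (993/500)cos 3x + (351/500)sin 3x

g(x) = -(1/4)cos x - (3/4)sin x - (993/500)cos 3x + (351/500)sin 3x


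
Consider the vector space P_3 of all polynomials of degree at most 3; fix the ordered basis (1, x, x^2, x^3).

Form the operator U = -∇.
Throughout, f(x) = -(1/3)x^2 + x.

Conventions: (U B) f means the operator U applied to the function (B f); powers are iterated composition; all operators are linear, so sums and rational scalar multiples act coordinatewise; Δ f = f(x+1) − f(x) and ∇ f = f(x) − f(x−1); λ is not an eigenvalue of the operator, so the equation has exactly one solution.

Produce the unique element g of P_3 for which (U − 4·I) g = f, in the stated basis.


write g with unknown coordinates in the stated basis and equate coefficients in (U − 4·I) g = f
solving from the highest basis element down gives g = (1/12)x^2 - (7/24)x + 3/32
check: U g = -(1/6)x + 3/8
so U g − 4·g = -(1/3)x^2 + x = f ✓

the image equals g(x) = (1/12)x^2 - (7/24)x + 3/32


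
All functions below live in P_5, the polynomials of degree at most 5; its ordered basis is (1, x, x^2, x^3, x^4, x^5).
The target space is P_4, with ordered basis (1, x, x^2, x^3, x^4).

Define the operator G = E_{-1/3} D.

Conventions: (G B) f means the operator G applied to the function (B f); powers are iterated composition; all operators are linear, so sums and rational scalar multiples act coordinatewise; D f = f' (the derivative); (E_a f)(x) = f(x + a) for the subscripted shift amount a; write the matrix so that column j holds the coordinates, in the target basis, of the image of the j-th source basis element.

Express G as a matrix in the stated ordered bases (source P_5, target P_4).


image of 1: 0
image of x: 1
image of x^2: 2x - 2/3
image of x^3: 3x^2 - 2x + 1/3
image of x^4: 4x^3 - 4x^2 + (4/3)x - 4/27
image of x^5: 5x^4 - (20/3)x^3 + (10/3)x^2 - (20/27)x + 5/81
each image's coordinates form column j of the matrix

the matrix is [[0, 1, -2/3, 1/3, -4/27, 5/81]; [0, 0, 2, -2, 4/3, -20/27]; [0, 0, 0, 3, -4, 10/3]; [0, 0, 0, 0, 4, -20/3]; [0, 0, 0, 0, 0, 5]] (rows listed top to bottom)


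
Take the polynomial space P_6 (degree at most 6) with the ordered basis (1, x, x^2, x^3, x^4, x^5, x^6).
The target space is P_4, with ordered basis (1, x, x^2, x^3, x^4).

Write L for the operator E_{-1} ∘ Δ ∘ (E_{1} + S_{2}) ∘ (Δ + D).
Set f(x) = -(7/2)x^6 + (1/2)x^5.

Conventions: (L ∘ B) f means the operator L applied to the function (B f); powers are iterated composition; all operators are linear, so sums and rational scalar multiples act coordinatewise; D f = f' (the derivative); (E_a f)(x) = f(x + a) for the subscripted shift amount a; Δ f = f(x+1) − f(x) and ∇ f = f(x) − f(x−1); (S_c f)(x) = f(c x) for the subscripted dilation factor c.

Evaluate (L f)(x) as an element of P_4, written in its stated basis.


g(x) = -6930x^4 + 9790x^3 - 11340x^2 + 4170x - 2343/2

Δ f = -21x^5 - 50x^4 - 65x^3 - (95/2)x^2 - (37/2)x - 3
D f = -21x^5 + (5/2)x^4
(Δ + D) f = -42x^5 - (95/2)x^4 - 65x^3 - (95/2)x^2 - (37/2)x - 3
E_{1} (Δ + D) f = -42x^5 - (515/2)x^4 - 675x^3 - (1895/2)x^2 - (1417/2)x - 447/2
S_{2} (Δ + D) f = -1344x^5 - 760x^4 - 520x^3 - 190x^2 - 37x - 3
(E_{1} + S_{2}) (Δ + D) f = -1386x^5 - (2035/2)x^4 - 1195x^3 - (2275/2)x^2 - (1491/2)x - 453/2
Δ (E_{1} + S_{2}) (Δ + D) f = -6930x^4 - 17930x^3 - 23550x^2 - 16860x - 10963/2
E_{-1} Δ (E_{1} + S_{2}) (Δ + D) f = -6930x^4 + 9790x^3 - 11340x^2 + 4170x - 2343/2


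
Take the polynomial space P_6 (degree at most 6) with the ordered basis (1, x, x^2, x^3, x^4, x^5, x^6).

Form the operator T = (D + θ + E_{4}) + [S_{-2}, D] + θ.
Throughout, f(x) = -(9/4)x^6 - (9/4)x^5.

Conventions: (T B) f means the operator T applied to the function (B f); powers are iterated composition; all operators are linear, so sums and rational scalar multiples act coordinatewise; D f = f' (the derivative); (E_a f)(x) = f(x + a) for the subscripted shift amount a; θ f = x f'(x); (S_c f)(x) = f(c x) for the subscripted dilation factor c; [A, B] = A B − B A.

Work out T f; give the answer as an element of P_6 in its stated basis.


g(x) = -(117/4)x^6 + (4815/4)x^5 - (4545/4)x^4 - 3240x^3 - 10080x^2 - 16704x - 11520

D f = -(27/2)x^5 - (45/4)x^4
θ f = -(27/2)x^6 - (45/4)x^5
E_{4} f = -(9/4)x^6 - (225/4)x^5 - 585x^4 - 3240x^3 - 10080x^2 - 16704x - 11520
(D + θ + E_{4}) f = -(63/4)x^6 - 81x^5 - (2385/4)x^4 - 3240x^3 - 10080x^2 - 16704x - 11520
D f = -(27/2)x^5 - (45/4)x^4
S_{-2} D f = 432x^5 - 180x^4
S_{-2} f = -144x^6 + 72x^5
D S_{-2} f = -864x^5 + 360x^4
[S_{-2}, D] f = 1296x^5 - 540x^4
θ f = -(27/2)x^6 - (45/4)x^5
((D + θ + E_{4}) + [S_{-2}, D] + θ) f = -(117/4)x^6 + (4815/4)x^5 - (4545/4)x^4 - 3240x^3 - 10080x^2 - 16704x - 11520


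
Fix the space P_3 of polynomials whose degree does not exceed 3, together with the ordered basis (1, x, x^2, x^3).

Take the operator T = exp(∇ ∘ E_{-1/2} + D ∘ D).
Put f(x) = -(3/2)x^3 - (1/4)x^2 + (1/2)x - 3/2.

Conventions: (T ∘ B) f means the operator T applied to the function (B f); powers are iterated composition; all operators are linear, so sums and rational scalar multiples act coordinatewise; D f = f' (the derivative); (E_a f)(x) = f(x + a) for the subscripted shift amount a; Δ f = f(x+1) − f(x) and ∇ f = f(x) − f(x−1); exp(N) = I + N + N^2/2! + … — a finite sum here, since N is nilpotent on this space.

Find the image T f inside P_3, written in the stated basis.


order-1 term: -(9/2)x^2 - (1/2)x - 35/8
order-2 term: -(9/2)x - 1/4
order-3 term: -3/2
the series for exp(∇ ∘ E_{-1/2} + D ∘ D) f terminates at order 3
exp(∇ ∘ E_{-1/2} + D ∘ D) f = -(3/2)x^3 - (19/4)x^2 - (9/2)x - 61/8

the result is g(x) = -(3/2)x^3 - (19/4)x^2 - (9/2)x - 61/8


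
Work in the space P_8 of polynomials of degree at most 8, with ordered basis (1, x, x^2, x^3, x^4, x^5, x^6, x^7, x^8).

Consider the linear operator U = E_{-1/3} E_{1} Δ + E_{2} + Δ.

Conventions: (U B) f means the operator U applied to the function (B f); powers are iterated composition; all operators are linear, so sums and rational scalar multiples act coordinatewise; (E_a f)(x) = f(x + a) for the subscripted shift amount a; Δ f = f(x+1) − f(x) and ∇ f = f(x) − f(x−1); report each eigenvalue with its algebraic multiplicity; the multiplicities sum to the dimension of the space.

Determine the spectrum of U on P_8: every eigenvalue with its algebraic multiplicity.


λ = 1 (multiplicity 9)

image of 1: 1
image of x: x + 4
image of x^2: x^2 + 8x + 22/3
image of x^3: x^3 + 12x^2 + 22x + 40/3
image of x^4: x^4 + 16x^3 + 44x^2 + (160/3)x + 662/27
image of x^5: x^5 + 20x^4 + (220/3)x^3 + (400/3)x^2 + (3310/27)x + 3704/81
image of x^6: x^6 + 24x^5 + 110x^4 + (800/3)x^3 + (3310/9)x^2 + (7408/27)x + 6994/81
image of x^7: x^7 + 28x^6 + 154x^5 + (1400/3)x^4 + (23170/27)x^3 + (25928/27)x^2 + (48958/81)x + 120040/729
image of x^8: x^8 + 32x^7 + (616/3)x^6 + (2240/3)x^5 + (46340/27)x^4 + (207424/81)x^3 + (195832/81)x^2 + (960320/729)x + 692182/2187
the matrix is upper triangular; its diagonal is (1, 1, 1, 1, 1, 1, 1, 1, 1)
for a triangular matrix the eigenvalues are the diagonal entries, with algebraic multiplicity their repetition count
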